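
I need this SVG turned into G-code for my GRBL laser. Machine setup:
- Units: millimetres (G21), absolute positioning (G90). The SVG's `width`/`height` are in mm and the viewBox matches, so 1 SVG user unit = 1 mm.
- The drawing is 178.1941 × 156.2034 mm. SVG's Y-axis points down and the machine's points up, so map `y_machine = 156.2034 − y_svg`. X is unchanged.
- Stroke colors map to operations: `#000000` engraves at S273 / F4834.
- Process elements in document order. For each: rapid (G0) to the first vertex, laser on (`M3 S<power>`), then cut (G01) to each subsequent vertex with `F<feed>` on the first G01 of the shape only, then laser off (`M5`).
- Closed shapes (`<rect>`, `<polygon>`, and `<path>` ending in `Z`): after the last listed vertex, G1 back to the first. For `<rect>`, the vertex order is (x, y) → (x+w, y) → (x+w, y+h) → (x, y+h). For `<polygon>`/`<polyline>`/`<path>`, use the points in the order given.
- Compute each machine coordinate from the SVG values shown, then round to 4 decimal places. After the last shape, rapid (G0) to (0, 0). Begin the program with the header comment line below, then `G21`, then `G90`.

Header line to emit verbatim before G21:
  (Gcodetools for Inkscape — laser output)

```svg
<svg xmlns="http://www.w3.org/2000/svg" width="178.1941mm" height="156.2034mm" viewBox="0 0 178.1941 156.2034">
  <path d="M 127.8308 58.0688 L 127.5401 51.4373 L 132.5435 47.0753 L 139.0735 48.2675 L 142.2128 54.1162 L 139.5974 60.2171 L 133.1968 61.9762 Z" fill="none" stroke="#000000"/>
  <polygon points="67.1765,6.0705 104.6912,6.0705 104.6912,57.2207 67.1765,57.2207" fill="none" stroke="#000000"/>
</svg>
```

1 u = 1 mm; y_m = 156.2034 − y.

[1] `<path>` regular polygon, #000000→engrave S273 F4834: (127.8308,98.1346) → (127.5401,104.7661) → (132.5435,109.1281) → (139.0735,107.9359) → (142.2128,102.0872) → (139.5974,95.9863) → (133.1968,94.2272) → (127.8308,98.1346) (closed)

[2] `<polygon>` rectangle, #000000→engrave S273 F4834: (67.1765,150.1329) → (104.6912,150.1329) → (104.6912,98.9827) → (67.1765,98.9827) → (67.1765,150.1329) (closed)

(Gcodetools for Inkscape — laser output)
G21
G90
G0 X127.8308 Y98.1346
M3 S273
G01 X127.5401 Y104.7661 F4834
G01 X132.5435 Y109.1281
G01 X139.0735 Y107.9359
G01 X142.2128 Y102.0872
G01 X139.5974 Y95.9863
G01 X133.1968 Y94.2272
G01 X127.8308 Y98.1346
M5
G0 X67.1765 Y150.1329
M3 S273
G01 X104.6912 Y150.1329 F4834
G01 X104.6912 Y98.9827
G01 X67.1765 Y98.9827
G01 X67.1765 Y150.1329
M5
G0 X0.0000 Y0.0000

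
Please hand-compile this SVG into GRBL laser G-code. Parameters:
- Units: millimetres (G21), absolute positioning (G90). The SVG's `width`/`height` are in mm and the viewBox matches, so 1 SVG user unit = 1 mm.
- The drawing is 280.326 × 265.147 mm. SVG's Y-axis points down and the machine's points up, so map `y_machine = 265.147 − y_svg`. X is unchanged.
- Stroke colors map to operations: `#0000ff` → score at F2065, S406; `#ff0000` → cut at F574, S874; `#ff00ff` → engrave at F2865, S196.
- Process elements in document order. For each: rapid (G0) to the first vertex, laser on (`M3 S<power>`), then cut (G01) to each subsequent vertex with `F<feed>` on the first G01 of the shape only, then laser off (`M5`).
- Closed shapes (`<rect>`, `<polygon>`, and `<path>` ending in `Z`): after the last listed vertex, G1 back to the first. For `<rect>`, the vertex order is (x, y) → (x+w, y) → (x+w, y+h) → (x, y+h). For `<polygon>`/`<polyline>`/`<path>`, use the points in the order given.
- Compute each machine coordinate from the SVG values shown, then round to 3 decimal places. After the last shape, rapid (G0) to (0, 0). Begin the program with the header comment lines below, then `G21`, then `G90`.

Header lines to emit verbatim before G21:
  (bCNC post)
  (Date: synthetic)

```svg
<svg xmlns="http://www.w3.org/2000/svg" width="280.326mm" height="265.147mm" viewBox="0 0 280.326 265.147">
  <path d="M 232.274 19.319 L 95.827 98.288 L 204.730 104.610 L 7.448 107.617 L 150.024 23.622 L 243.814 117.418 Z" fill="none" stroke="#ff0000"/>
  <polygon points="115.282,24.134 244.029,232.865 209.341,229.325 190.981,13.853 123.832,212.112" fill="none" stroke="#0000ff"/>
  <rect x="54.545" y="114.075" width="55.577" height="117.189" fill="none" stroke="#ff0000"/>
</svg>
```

1 u = 1 mm; y_m = 265.147 − y.

[1] `<path>` closed polygon, #ff0000→cut S874 F574: (232.274,245.828) → (95.827,166.859) → (204.730,160.537) → (7.448,157.530) → (150.024,241.525) → (243.814,147.729) → (232.274,245.828) (closed)

[2] `<polygon>` closed polygon, #0000ff→score S406 F2065: (115.282,241.013) → (244.029,32.282) → (209.341,35.822) → (190.981,251.294) → (123.832,53.035) → (115.282,241.013) (closed)

[3] `<rect>` rectangle, #ff0000→cut S874 F574: (54.545,151.072) → (110.122,151.072) → (110.122,33.883) → (54.545,33.883) → (54.545,151.072) (closed)

(bCNC post)
(Date: synthetic)
G21
G90
G0 X232.274 Y245.828
M3 S874
G01 X95.827 Y166.859 F574
G01 X204.730 Y160.537
G01 X7.448 Y157.530
G01 X150.024 Y241.525
G01 X243.814 Y147.729
G01 X232.274 Y245.828
M5
G0 X115.282 Y241.013
M3 S406
G01 X244.029 Y32.282 F2065
G01 X209.341 Y35.822
G01 X190.981 Y251.294
G01 X123.832 Y53.035
G01 X115.282 Y241.013
M5
G0 X54.545 Y151.072
M3 S874
G01 X110.122 Y151.072 F574
G01 X110.122 Y33.883
G01 X54.545 Y33.883
G01 X54.545 Y151.072
M5
G0 X0.000 Y0.000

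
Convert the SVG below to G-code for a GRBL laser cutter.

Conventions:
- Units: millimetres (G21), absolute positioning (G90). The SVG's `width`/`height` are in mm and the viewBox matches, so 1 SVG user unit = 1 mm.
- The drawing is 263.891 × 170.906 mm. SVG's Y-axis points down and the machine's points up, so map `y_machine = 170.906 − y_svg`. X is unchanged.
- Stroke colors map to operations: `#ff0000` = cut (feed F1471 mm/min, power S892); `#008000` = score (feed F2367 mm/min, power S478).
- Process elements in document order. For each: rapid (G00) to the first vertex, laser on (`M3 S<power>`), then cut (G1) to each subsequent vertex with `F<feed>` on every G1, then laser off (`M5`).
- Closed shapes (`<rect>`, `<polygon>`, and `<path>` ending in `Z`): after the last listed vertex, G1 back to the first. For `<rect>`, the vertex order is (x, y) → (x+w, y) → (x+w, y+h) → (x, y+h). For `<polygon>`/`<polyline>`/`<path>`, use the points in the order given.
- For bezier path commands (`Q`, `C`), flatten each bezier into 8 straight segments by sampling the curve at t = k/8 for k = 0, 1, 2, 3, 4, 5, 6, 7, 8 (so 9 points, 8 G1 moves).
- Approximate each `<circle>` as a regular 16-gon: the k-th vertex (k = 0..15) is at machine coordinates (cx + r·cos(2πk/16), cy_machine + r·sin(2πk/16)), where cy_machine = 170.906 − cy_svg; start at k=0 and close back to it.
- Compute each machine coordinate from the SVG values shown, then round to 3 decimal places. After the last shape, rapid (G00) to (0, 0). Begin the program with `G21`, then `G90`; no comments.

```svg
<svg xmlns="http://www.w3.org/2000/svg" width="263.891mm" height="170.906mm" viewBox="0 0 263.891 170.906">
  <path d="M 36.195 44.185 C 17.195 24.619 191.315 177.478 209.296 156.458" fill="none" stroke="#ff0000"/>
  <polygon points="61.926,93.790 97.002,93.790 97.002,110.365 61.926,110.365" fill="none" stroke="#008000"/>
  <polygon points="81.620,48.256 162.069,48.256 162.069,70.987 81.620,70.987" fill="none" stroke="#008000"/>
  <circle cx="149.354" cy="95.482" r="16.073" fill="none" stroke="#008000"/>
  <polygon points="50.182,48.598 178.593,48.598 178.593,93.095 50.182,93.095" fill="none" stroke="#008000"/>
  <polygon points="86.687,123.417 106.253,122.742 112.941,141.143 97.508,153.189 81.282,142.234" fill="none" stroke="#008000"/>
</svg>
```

G21
G90
G00 X36.195 Y126.721
M3 S892
G1 X37.440 Y126.652 F1471
G1 X52.698 Y114.477 F1471
G1 X77.875 Y94.253 F1471
G1 X108.878 Y70.039 F1471
G1 X141.614 Y45.894 F1471
G1 X171.991 Y25.874 F1471
G1 X195.916 Y14.040 F1471
G1 X209.296 Y14.448 F1471
M5
G00 X61.926 Y77.116
M3 S478
G1 X97.002 Y77.116 F2367
G1 X97.002 Y60.541 F2367
G1 X61.926 Y60.541 F2367
G1 X61.926 Y77.116 F2367
M5
G00 X81.620 Y122.650
M3 S478
G1 X162.069 Y122.650 F2367
G1 X162.069 Y99.919 F2367
G1 X81.620 Y99.919 F2367
G1 X81.620 Y122.650 F2367
M5
G00 X165.427 Y75.424
M3 S478
G1 X164.204 Y81.575 F2367
G1 X160.719 Y86.789 F2367
G1 X155.505 Y90.274 F2367
G1 X149.354 Y91.497 F2367
G1 X143.203 Y90.274 F2367
G1 X137.989 Y86.789 F2367
G1 X134.504 Y81.575 F2367
G1 X133.281 Y75.424 F2367
G1 X134.504 Y69.273 F2367
G1 X137.989 Y64.059 F2367
G1 X143.203 Y60.574 F2367
G1 X149.354 Y59.351 F2367
G1 X155.505 Y60.574 F2367
G1 X160.719 Y64.059 F2367
G1 X164.204 Y69.273 F2367
G1 X165.427 Y75.424 F2367
M5
G00 X50.182 Y122.308
M3 S478
G1 X178.593 Y122.308 F2367
G1 X178.593 Y77.811 F2367
G1 X50.182 Y77.811 F2367
G1 X50.182 Y122.308 F2367
M5
G00 X86.687 Y47.489
M3 S478
G1 X106.253 Y48.164 F2367
G1 X112.941 Y29.763 F2367
G1 X97.508 Y17.717 F2367
G1 X81.282 Y28.672 F2367
G1 X86.687 Y47.489 F2367
M5
G00 X0.000 Y0.000

Since the viewBox matches the mm dimensions, user units are millimetres directly. The only transform is the Y-flip y_m = 170.906 − y_svg.

Shape 1 is a cubic bezier drawn with `<path>`. Its stroke #ff0000 means cut at S892, F1471. After flipping Y the toolpath is (36.195,126.721) → (37.440,126.652) → (52.698,114.477) → (77.875,94.253) → (108.878,70.039) → (141.614,45.894) → (171.991,25.874) → (195.916,14.040) → (209.296,14.448).

Shape 2 is a rectangle drawn with `<polygon>`. Its stroke #008000 means score at S478, F2367. After flipping Y the toolpath is (61.926,77.116) → (97.002,77.116) → (97.002,60.541) → (61.926,60.541) → (61.926,77.116), returning to the start.

Shape 3 is a rectangle drawn with `<polygon>`. Its stroke #008000 means score at S478, F2367. After flipping Y the toolpath is (81.620,122.650) → (162.069,122.650) → (162.069,99.919) → (81.620,99.919) → (81.620,122.650), returning to the start.

Shape 4 is a circle drawn with `<circle>`. Its stroke #008000 means score at S478, F2367. After flipping Y the toolpath is (165.427,75.424) → (164.204,81.575) → (160.719,86.789) → (155.505,90.274) → (149.354,91.497) → (143.203,90.274) → (137.989,86.789) → (134.504,81.575) → (133.281,75.424) → (134.504,69.273) → (137.989,64.059) → (143.203,60.574) → (149.354,59.351) → (155.505,60.574) → (160.719,64.059) → (164.204,69.273) → (165.427,75.424), returning to the start.

Shape 5 is a rectangle drawn with `<polygon>`. Its stroke #008000 means score at S478, F2367. After flipping Y the toolpath is (50.182,122.308) → (178.593,122.308) → (178.593,77.811) → (50.182,77.811) → (50.182,122.308), returning to the start.

Shape 6 is a regular polygon drawn with `<polygon>`. Its stroke #008000 means score at S478, F2367. After flipping Y the toolpath is (86.687,47.489) → (106.253,48.164) → (112.941,29.763) → (97.508,17.717) → (81.282,28.672) → (86.687,47.489), returning to the start.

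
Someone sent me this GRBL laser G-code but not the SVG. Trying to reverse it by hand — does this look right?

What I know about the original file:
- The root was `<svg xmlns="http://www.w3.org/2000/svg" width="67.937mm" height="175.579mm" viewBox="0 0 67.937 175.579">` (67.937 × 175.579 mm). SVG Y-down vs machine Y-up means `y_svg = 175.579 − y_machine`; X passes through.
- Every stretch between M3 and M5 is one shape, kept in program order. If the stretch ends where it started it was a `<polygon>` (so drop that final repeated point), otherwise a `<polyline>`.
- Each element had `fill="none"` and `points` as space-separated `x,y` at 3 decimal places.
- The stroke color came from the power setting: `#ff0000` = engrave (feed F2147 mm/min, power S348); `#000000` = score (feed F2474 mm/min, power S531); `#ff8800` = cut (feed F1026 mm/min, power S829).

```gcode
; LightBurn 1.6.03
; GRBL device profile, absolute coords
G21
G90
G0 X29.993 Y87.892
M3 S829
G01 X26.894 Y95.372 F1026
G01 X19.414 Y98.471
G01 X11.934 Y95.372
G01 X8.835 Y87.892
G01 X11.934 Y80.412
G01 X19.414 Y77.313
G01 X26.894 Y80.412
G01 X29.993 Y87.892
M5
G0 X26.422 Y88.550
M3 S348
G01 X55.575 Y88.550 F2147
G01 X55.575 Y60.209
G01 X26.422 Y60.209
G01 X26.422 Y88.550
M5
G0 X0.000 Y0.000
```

Each laser-on run becomes one SVG element. Flip Y back into SVG space with y_svg = 175.579 − y_machine.

Run 1: S829 ⇒ cut layer `#ff8800`. The run returns to its start, so emit a `<polygon>` with points (Y-flipped): 29.993,87.687 26.894,80.207 19.414,77.108 11.934,80.207 8.835,87.687 11.934,95.167 19.414,98.266 26.894,95.167.

Run 2: power S348 maps to stroke `#ff0000` (engrave). The run returns to its start, so emit a `<polygon>` with points (Y-flipped): 26.422,87.029 55.575,87.029 55.575,115.370 26.422,115.370.

<svg xmlns="http://www.w3.org/2000/svg" width="67.937mm" height="175.579mm" viewBox="0 0 67.937 175.579">
  <polygon points="29.993,87.687 26.894,80.207 19.414,77.108 11.934,80.207 8.835,87.687 11.934,95.167 19.414,98.266 26.894,95.167" fill="none" stroke="#ff8800"/>
  <polygon points="26.422,87.029 55.575,87.029 55.575,115.370 26.422,115.370" fill="none" stroke="#ff0000"/>
</svg>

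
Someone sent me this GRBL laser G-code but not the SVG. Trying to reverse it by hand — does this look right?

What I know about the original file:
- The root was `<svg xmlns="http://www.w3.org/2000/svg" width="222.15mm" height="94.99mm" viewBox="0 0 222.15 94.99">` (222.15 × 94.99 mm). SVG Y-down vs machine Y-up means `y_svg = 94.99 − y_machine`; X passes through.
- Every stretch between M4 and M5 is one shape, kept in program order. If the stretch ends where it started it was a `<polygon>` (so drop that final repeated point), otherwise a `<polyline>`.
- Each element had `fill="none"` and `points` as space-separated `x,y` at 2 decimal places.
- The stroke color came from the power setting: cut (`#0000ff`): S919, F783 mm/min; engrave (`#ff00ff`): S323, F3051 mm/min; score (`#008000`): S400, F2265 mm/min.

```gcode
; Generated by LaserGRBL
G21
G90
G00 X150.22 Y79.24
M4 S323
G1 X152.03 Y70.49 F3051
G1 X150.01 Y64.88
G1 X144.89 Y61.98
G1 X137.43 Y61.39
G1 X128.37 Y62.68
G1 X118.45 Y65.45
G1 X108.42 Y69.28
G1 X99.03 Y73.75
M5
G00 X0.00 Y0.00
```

<svg xmlns="http://www.w3.org/2000/svg" width="222.15mm" height="94.99mm" viewBox="0 0 222.15 94.99">
  <polyline points="150.22,15.75 152.03,24.50 150.01,30.11 144.89,33.01 137.43,33.60 128.37,32.31 118.45,29.54 108.42,25.71 99.03,21.24" fill="none" stroke="#ff00ff"/>
</svg>

Each laser-on run becomes one SVG element. Flip Y back into SVG space with y_svg = 94.99 − y_machine. Every run uses S323, so all elements get stroke `#ff00ff` (engrave).

Run 1: The run is open, so emit a `<polyline>` with points (Y-flipped): 150.22,15.75 152.03,24.50 150.01,30.11 144.89,33.01 137.43,33.60 128.37,32.31 118.45,29.54 108.42,25.71 99.03,21.24.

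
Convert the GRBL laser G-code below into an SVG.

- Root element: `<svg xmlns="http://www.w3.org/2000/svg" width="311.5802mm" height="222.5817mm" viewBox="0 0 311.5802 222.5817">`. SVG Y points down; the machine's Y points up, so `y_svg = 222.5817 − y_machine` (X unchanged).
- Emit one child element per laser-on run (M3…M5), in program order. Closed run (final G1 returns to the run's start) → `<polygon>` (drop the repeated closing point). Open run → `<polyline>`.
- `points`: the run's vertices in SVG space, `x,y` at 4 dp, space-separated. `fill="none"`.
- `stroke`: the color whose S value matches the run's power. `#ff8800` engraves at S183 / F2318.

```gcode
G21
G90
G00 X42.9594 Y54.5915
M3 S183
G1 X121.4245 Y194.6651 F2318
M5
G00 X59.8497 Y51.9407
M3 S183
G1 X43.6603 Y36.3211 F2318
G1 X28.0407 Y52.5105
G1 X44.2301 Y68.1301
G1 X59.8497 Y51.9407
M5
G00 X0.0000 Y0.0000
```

<svg xmlns="http://www.w3.org/2000/svg" width="311.5802mm" height="222.5817mm" viewBox="0 0 311.5802 222.5817">
  <polyline points="42.9594,167.9902 121.4245,27.9166" fill="none" stroke="#ff8800"/>
  <polygon points="59.8497,170.6410 43.6603,186.2606 28.0407,170.0712 44.2301,154.4516" fill="none" stroke="#ff8800"/>
</svg>

Each laser-on run becomes one SVG element. Flip Y back into SVG space with y_svg = 222.5817 − y_machine. Every run uses S183, so all elements get stroke `#ff8800` (engrave).

Run 1: The run is open, so emit a `<polyline>` with points (Y-flipped): 42.9594,167.9902 121.4245,27.9166.

Run 2: The run returns to its start, so emit a `<polygon>` with points (Y-flipped): 59.8497,170.6410 43.6603,186.2606 28.0407,170.0712 44.2301,154.4516.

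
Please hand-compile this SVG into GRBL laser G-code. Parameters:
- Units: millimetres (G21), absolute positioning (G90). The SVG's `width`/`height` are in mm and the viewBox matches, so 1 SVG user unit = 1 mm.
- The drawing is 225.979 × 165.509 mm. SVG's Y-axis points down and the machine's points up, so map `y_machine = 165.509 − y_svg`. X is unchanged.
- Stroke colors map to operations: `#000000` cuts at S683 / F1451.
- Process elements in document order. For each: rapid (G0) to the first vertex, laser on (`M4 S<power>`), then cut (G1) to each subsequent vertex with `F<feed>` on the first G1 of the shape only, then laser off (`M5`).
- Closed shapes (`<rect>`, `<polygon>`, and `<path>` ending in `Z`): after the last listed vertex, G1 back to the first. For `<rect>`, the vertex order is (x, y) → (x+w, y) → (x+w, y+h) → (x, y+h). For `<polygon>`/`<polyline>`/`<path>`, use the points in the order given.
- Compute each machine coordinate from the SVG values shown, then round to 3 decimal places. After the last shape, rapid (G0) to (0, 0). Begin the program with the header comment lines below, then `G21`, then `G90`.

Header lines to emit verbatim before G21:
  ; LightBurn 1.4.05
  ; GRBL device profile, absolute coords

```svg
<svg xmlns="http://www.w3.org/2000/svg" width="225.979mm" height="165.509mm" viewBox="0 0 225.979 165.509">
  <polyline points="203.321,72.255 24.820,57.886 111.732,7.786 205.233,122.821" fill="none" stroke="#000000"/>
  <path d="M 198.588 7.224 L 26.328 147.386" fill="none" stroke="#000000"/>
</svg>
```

Since the viewBox matches the mm dimensions, user units are millimetres directly. The only transform is the Y-flip y_m = 165.509 − y_svg.

Shape 1 is a open polyline drawn with `<polyline>`. Its stroke #000000 means cut at S683, F1451. After flipping Y the toolpath is (203.321,93.254) → (24.820,107.623) → (111.732,157.723) → (205.233,42.688).

Shape 2 is a line segment drawn with `<path>`. Its stroke #000000 means cut at S683, F1451. After flipping Y the toolpath is (198.588,158.285) → (26.328,18.123).

; LightBurn 1.4.05
; GRBL device profile, absolute coords
G21
G90
G0 X203.321 Y93.254
M4 S683
G1 X24.820 Y107.623 F1451
G1 X111.732 Y157.723
G1 X205.233 Y42.688
M5
G0 X198.588 Y158.285
M4 S683
G1 X26.328 Y18.123 F1451
M5
G0 X0.000 Y0.000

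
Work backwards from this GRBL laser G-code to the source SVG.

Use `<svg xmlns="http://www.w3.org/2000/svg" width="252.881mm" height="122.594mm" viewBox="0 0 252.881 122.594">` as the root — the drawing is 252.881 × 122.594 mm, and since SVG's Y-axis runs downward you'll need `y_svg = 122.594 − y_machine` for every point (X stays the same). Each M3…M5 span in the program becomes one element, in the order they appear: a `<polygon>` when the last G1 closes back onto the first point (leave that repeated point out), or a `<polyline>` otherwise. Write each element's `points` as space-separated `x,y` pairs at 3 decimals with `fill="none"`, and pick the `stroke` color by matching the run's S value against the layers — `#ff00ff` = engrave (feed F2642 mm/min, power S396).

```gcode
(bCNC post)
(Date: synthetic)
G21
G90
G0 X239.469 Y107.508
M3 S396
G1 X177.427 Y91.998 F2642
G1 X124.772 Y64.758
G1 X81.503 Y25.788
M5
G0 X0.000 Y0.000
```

<svg xmlns="http://www.w3.org/2000/svg" width="252.881mm" height="122.594mm" viewBox="0 0 252.881 122.594">
  <polyline points="239.469,15.086 177.427,30.596 124.772,57.836 81.503,96.806" fill="none" stroke="#ff00ff"/>
</svg>

Machine Y-up, SVG Y-down with viewBox height 122.594, so y_svg = 122.594 − y_machine; X carries over. Every run uses S396, so all elements get stroke `#ff00ff` (engrave).

Run 1: The run is open, so emit a `<polyline>` with points (Y-flipped): 239.469,15.086 177.427,30.596 124.772,57.836 81.503,96.806.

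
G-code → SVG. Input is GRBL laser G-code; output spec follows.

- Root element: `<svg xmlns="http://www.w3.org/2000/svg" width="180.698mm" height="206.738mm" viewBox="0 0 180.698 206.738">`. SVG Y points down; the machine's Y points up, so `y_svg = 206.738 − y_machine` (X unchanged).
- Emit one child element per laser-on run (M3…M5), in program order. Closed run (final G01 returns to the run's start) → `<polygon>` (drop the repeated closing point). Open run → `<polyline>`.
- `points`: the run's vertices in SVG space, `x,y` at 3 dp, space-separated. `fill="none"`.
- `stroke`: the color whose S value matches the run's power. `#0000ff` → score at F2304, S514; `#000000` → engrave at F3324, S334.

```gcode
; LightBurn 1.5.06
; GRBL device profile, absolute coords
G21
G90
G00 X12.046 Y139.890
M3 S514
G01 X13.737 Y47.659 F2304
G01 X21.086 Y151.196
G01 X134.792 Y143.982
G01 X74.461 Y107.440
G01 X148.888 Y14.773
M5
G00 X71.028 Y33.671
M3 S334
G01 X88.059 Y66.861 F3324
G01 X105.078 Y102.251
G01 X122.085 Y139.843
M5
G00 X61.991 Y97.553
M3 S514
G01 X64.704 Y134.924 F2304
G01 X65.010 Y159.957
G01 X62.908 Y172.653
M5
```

y_svg = 206.738 − y_m.

[1] S514→`#0000ff` (score); open run; points: 12.046,66.848 13.737,159.079 21.086,55.542 134.792,62.756 74.461,99.298 148.888,191.965

[2] S334→`#000000` (engrave); open run; points: 71.028,173.067 88.059,139.877 105.078,104.487 122.085,66.895

[3] S514→`#0000ff` (score); open run; points: 61.991,109.185 64.704,71.814 65.010,46.781 62.908,34.085

<svg xmlns="http://www.w3.org/2000/svg" width="180.698mm" height="206.738mm" viewBox="0 0 180.698 206.738">
  <polyline points="12.046,66.848 13.737,159.079 21.086,55.542 134.792,62.756 74.461,99.298 148.888,191.965" fill="none" stroke="#0000ff"/>
  <polyline points="71.028,173.067 88.059,139.877 105.078,104.487 122.085,66.895" fill="none" stroke="#000000"/>
  <polyline points="61.991,109.185 64.704,71.814 65.010,46.781 62.908,34.085" fill="none" stroke="#0000ff"/>
</svg>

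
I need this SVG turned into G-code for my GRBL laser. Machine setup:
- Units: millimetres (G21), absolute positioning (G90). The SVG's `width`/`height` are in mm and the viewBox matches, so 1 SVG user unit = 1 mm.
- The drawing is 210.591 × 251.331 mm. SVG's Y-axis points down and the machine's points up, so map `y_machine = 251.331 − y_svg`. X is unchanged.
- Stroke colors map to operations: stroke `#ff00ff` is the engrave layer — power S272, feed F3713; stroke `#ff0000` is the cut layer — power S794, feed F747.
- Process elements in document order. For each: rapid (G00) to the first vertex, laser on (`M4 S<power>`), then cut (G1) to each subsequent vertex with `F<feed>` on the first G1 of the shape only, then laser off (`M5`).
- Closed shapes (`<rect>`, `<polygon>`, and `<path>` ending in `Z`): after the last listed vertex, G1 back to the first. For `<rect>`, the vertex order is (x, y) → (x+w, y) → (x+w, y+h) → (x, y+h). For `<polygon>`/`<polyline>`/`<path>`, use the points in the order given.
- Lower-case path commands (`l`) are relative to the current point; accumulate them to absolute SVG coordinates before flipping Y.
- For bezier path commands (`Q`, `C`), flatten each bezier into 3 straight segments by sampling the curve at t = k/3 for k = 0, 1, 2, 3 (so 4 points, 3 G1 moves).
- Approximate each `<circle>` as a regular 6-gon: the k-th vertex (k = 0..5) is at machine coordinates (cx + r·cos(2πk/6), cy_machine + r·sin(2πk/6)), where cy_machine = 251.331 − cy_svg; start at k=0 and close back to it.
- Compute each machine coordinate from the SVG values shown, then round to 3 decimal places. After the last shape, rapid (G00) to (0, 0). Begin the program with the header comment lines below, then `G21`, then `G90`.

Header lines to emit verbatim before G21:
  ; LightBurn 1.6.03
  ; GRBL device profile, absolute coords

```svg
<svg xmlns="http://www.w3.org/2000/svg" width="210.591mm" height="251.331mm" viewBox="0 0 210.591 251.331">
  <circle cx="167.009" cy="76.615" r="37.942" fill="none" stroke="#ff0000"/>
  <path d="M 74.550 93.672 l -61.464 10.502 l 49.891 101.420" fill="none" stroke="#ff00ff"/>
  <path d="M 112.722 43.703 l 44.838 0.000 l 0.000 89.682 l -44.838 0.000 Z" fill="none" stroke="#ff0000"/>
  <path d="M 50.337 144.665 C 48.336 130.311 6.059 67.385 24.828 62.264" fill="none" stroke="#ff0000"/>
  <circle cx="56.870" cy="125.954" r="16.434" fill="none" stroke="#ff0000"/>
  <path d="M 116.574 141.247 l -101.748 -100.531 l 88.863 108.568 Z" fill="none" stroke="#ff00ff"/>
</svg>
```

; LightBurn 1.6.03
; GRBL device profile, absolute coords
G21
G90
G00 X204.951 Y174.716
M4 S794
G1 X185.980 Y207.575 F747
G1 X148.038 Y207.575
G1 X129.067 Y174.716
G1 X148.038 Y141.857
G1 X185.980 Y141.857
G1 X204.951 Y174.716
M5
G00 X74.550 Y157.659
M4 S272
G1 X13.086 Y147.157 F3713
G1 X62.977 Y45.737
M5
G00 X112.722 Y207.628
M4 S794
G1 X157.560 Y207.628 F747
G1 X157.560 Y117.946
G1 X112.722 Y117.946
G1 X112.722 Y207.628
M5
G00 X50.337 Y106.666
M4 S794
G1 X38.663 Y133.271 F747
G1 X22.655 Y168.618
G1 X24.828 Y189.067
M5
G00 X73.304 Y125.377
M4 S794
G1 X65.087 Y139.609 F747
G1 X48.653 Y139.609
G1 X40.436 Y125.377
G1 X48.653 Y111.145
G1 X65.087 Y111.145
G1 X73.304 Y125.377
M5
G00 X116.574 Y110.084
M4 S272
G1 X14.826 Y210.615 F3713
G1 X103.689 Y102.047
G1 X116.574 Y110.084
M5
G00 X0.000 Y0.000

Since the viewBox matches the mm dimensions, user units are millimetres directly. The only transform is the Y-flip y_m = 251.331 − y_svg.

Shape 1 is a circle drawn with `<circle>`. Its stroke #ff0000 means cut at S794, F747. After flipping Y the toolpath is (204.951,174.716) → (185.980,207.575) → (148.038,207.575) → (129.067,174.716) → (148.038,141.857) → (185.980,141.857) → (204.951,174.716), returning to the start.

Shape 2 is a open polyline drawn with `<path>`. Its stroke #ff00ff means engrave at S272, F3713. After flipping Y the toolpath is (74.550,157.659) → (13.086,147.157) → (62.977,45.737).

Shape 3 is a rectangle drawn with `<path>`. Its stroke #ff0000 means cut at S794, F747. After flipping Y the toolpath is (112.722,207.628) → (157.560,207.628) → (157.560,117.946) → (112.722,117.946) → (112.722,207.628), returning to the start.

Shape 4 is a cubic bezier drawn with `<path>`. Its stroke #ff0000 means cut at S794, F747. After flipping Y the toolpath is (50.337,106.666) → (38.663,133.271) → (22.655,168.618) → (24.828,189.067).

Shape 5 is a circle drawn with `<circle>`. Its stroke #ff0000 means cut at S794, F747. After flipping Y the toolpath is (73.304,125.377) → (65.087,139.609) → (48.653,139.609) → (40.436,125.377) → (48.653,111.145) → (65.087,111.145) → (73.304,125.377), returning to the start.

Shape 6 is a closed polygon drawn with `<path>`. Its stroke #ff00ff means engrave at S272, F3713. After flipping Y the toolpath is (116.574,110.084) → (14.826,210.615) → (103.689,102.047) → (116.574,110.084), returning to the start.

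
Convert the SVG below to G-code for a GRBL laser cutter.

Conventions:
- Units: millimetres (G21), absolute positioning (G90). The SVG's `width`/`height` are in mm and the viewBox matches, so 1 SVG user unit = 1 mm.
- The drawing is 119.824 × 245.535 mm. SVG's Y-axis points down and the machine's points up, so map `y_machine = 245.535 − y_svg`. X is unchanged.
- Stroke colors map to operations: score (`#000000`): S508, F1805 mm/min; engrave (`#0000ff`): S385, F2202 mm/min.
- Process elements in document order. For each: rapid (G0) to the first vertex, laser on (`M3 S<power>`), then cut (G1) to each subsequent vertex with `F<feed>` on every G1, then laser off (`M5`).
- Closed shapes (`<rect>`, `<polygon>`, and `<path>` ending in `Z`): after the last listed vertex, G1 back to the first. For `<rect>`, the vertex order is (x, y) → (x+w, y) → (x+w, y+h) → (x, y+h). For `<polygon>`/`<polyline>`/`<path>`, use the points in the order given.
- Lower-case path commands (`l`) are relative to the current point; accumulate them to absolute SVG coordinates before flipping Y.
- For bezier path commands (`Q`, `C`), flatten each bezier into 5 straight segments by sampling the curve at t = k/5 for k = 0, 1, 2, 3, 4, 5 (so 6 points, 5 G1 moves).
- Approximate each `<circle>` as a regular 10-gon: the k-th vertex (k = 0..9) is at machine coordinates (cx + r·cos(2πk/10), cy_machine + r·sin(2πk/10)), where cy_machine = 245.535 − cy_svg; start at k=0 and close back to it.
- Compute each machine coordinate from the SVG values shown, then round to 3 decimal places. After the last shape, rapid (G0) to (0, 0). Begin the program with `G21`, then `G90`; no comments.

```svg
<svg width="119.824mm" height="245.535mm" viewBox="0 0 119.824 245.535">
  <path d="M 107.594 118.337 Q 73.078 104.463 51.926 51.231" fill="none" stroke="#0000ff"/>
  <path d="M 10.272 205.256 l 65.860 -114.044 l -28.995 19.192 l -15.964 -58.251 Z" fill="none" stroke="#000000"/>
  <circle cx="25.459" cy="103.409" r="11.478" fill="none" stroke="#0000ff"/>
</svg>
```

Since the viewBox matches the mm dimensions, user units are millimetres directly. The only transform is the Y-flip y_m = 245.535 − y_svg.

Shape 1 is a quadratic bezier drawn with `<path>`. Its stroke #0000ff means engrave at S385, F2202. After flipping Y the toolpath is (107.594,127.198) → (94.322,134.322) → (82.119,144.594) → (70.986,158.016) → (60.921,174.586) → (51.926,194.304).

Shape 2 is a closed polygon drawn with `<path>`. Its stroke #000000 means score at S508, F1805. After flipping Y the toolpath is (10.272,40.279) → (76.132,154.323) → (47.137,135.131) → (31.173,193.382) → (10.272,40.279), returning to the start.

Shape 3 is a circle drawn with `<circle>`. Its stroke #0000ff means engrave at S385, F2202. After flipping Y the toolpath is (36.937,142.126) → (34.745,148.873) → (29.006,153.042) → (21.912,153.042) → (16.173,148.873) → (13.981,142.126) → (16.173,135.379) → (21.912,131.210) → (29.006,131.210) → (34.745,135.379) → (36.937,142.126), returning to the start.

G21
G90
G0 X107.594 Y127.198
M3 S385
G1 X94.322 Y134.322 F2202
G1 X82.119 Y144.594 F2202
G1 X70.986 Y158.016 F2202
G1 X60.921 Y174.586 F2202
G1 X51.926 Y194.304 F2202
M5
G0 X10.272 Y40.279
M3 S508
G1 X76.132 Y154.323 F1805
G1 X47.137 Y135.131 F1805
G1 X31.173 Y193.382 F1805
G1 X10.272 Y40.279 F1805
M5
G0 X36.937 Y142.126
M3 S385
G1 X34.745 Y148.873 F2202
G1 X29.006 Y153.042 F2202
G1 X21.912 Y153.042 F2202
G1 X16.173 Y148.873 F2202
G1 X13.981 Y142.126 F2202
G1 X16.173 Y135.379 F2202
G1 X21.912 Y131.210 F2202
G1 X29.006 Y131.210 F2202
G1 X34.745 Y135.379 F2202
G1 X36.937 Y142.126 F2202
M5
G0 X0.000 Y0.000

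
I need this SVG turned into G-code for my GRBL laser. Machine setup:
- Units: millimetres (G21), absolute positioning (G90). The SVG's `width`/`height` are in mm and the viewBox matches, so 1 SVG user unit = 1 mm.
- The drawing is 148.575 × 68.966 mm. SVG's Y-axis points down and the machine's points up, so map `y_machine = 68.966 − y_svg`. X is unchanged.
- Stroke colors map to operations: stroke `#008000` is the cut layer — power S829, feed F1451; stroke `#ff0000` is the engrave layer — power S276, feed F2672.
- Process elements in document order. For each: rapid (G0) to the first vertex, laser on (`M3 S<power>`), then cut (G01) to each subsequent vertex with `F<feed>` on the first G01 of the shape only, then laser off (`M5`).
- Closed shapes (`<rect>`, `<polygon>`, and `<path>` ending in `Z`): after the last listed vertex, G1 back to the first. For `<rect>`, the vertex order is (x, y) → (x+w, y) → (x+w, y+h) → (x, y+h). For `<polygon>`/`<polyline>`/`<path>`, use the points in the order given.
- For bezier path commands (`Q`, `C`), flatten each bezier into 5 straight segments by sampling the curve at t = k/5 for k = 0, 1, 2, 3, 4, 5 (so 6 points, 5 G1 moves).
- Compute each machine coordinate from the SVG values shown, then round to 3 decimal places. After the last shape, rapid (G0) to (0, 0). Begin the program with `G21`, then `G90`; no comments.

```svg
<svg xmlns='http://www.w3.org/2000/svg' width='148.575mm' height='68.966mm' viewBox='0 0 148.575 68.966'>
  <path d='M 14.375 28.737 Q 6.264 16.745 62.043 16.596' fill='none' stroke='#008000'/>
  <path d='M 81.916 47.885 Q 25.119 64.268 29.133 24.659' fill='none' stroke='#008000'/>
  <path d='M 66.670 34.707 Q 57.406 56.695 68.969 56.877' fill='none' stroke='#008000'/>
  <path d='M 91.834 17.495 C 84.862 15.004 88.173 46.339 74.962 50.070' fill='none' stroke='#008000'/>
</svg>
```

G21
G90
G0 X14.375 Y40.229
M3 S829
G01 X13.686 Y44.552 F1451
G01 X18.109 Y47.928
G01 X27.642 Y50.356
G01 X42.287 Y51.837
G01 X62.043 Y52.370
M5
G0 X81.916 Y21.081
M3 S829
G01 X61.630 Y16.767 F1451
G01 X46.208 Y16.933
G01 X35.652 Y21.579
G01 X29.960 Y30.703
G01 X29.133 Y44.307
M5
G0 X66.670 Y34.259
M3 S829
G01 X63.797 Y26.336 F1451
G01 X62.591 Y20.158
G01 X63.051 Y15.724
G01 X65.177 Y13.034
G01 X68.969 Y12.089
M5
G0 X91.834 Y51.471
M3 S829
G01 X88.670 Y49.398 F1451
G01 X86.688 Y42.155
G01 X84.600 Y32.692
G01 X81.120 Y23.956
G01 X74.962 Y18.896
M5
G0 X0.000 Y0.000

viewBox `0 0 148.575 68.966` with mm width/height → 1 unit = 1 mm. Flip: y_m = 68.966 − y_svg.

**Shape 1** — `<path>` quadratic bezier, stroke `#008000` → cut (S829, F1451). Control points (SVG): P0=(14.375,28.737), P1=(6.264,16.745), P2=(62.043,16.596); sampled at t=k/5. Machine vertices: (14.375,40.229) → (13.686,44.552) → (18.109,47.928) → (27.642,50.356) → (42.287,51.837) → (62.043,52.370). Open path.

**Shape 2** — `<path>` quadratic bezier, stroke `#008000` → cut (S829, F1451). Control points (SVG): P0=(81.916,47.885), P1=(25.119,64.268), P2=(29.133,24.659); sampled at t=k/5. Machine vertices: (81.916,21.081) → (61.630,16.767) → (46.208,16.933) → (35.652,21.579) → (29.960,30.703) → (29.133,44.307). Open path.

**Shape 3** — `<path>` quadratic bezier, stroke `#008000` → cut (S829, F1451). Control points (SVG): P0=(66.670,34.707), P1=(57.406,56.695), P2=(68.969,56.877); sampled at t=k/5. Machine vertices: (66.670,34.259) → (63.797,26.336) → (62.591,20.158) → (63.051,15.724) → (65.177,13.034) → (68.969,12.089). Open path.

**Shape 4** — `<path>` cubic bezier, stroke `#008000` → cut (S829, F1451). Control points (SVG): P0=(91.834,17.495), P1=(84.862,15.004), P2=(88.173,46.339), P3=(74.962,50.070); sampled at t=k/5. Machine vertices: (91.834,51.471) → (88.670,49.398) → (86.688,42.155) → (84.600,32.692) → (81.120,23.956) → (74.962,18.896). Open path.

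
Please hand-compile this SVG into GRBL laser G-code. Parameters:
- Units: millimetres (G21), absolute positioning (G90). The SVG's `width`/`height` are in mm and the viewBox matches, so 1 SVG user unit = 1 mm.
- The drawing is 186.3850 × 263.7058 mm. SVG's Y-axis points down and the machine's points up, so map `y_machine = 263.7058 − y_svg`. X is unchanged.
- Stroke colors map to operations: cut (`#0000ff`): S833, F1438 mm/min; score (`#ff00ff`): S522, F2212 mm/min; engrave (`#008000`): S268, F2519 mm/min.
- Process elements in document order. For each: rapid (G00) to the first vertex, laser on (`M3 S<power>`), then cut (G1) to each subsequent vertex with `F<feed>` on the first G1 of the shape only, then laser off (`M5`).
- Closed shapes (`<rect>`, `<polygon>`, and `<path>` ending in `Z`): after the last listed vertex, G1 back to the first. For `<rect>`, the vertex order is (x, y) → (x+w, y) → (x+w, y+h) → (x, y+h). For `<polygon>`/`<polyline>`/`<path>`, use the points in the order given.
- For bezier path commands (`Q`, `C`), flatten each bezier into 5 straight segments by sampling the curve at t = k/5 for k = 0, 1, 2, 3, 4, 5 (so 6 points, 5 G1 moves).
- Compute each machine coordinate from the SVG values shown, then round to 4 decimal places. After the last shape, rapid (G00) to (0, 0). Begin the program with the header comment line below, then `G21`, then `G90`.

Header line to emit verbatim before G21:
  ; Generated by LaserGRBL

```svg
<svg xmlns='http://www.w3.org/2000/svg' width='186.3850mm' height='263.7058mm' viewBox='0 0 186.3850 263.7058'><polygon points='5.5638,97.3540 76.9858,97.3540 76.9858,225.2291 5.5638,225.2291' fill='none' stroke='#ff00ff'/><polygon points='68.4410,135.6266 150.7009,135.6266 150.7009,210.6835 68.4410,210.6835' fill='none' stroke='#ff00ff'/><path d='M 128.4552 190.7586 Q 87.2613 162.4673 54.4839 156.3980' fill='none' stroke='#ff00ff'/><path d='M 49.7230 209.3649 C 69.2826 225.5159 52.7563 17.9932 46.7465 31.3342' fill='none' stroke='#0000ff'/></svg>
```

; Generated by LaserGRBL
G21
G90
G00 X5.5638 Y166.3518
M3 S522
G1 X76.9858 Y166.3518 F2212
G1 X76.9858 Y38.4767
G1 X5.5638 Y38.4767
G1 X5.5638 Y166.3518
M5
G00 X68.4410 Y128.0792
M3 S522
G1 X150.7009 Y128.0792 F2212
G1 X150.7009 Y53.0223
G1 X68.4410 Y53.0223
G1 X68.4410 Y128.0792
M5
G00 X128.4552 Y72.9472
M3 S522
G1 X112.3143 Y83.3748 F2212
G1 X96.8467 Y92.0247
G1 X82.0525 Y98.8968
G1 X67.9315 Y103.9912
G1 X54.4839 Y107.3078
M5
G00 X49.7230 Y54.3409
M3 S833
G1 X57.5013 Y67.9348 F1438
G1 X58.8558 Y113.8727
G1 X56.0236 Y170.8166
G1 X51.2415 Y217.4289
G1 X46.7465 Y232.3716
M5
G00 X0.0000 Y0.0000

viewBox `0 0 186.3850 263.7058` with mm width/height → 1 unit = 1 mm. Flip: y_m = 263.7058 − y_svg.

**Shape 1** — `<polygon>` rectangle, stroke `#ff00ff` → score (S522, F2212). Machine vertices: (5.5638,166.3518) → (76.9858,166.3518) → (76.9858,38.4767) → (5.5638,38.4767) → (5.5638,166.3518). Closed: final G1 returns to the first vertex.

**Shape 2** — `<polygon>` rectangle, stroke `#ff00ff` → score (S522, F2212). Machine vertices: (68.4410,128.0792) → (150.7009,128.0792) → (150.7009,53.0223) → (68.4410,53.0223) → (68.4410,128.0792). Closed: final G1 returns to the first vertex.

**Shape 3** — `<path>` quadratic bezier, stroke `#ff00ff` → score (S522, F2212). Control points (SVG): P0=(128.4552,190.7586), P1=(87.2613,162.4673), P2=(54.4839,156.3980); sampled at t=k/5. Machine vertices: (128.4552,72.9472) → (112.3143,83.3748) → (96.8467,92.0247) → (82.0525,98.8968) → (67.9315,103.9912) → (54.4839,107.3078). Open path.

**Shape 4** — `<path>` cubic bezier, stroke `#0000ff` → cut (S833, F1438). Control points (SVG): P0=(49.7230,209.3649), P1=(69.2826,225.5159), P2=(52.7563,17.9932), P3=(46.7465,31.3342); sampled at t=k/5. Machine vertices: (49.7230,54.3409) → (57.5013,67.9348) → (58.8558,113.8727) → (56.0236,170.8166) → (51.2415,217.4289) → (46.7465,232.3716). Open path.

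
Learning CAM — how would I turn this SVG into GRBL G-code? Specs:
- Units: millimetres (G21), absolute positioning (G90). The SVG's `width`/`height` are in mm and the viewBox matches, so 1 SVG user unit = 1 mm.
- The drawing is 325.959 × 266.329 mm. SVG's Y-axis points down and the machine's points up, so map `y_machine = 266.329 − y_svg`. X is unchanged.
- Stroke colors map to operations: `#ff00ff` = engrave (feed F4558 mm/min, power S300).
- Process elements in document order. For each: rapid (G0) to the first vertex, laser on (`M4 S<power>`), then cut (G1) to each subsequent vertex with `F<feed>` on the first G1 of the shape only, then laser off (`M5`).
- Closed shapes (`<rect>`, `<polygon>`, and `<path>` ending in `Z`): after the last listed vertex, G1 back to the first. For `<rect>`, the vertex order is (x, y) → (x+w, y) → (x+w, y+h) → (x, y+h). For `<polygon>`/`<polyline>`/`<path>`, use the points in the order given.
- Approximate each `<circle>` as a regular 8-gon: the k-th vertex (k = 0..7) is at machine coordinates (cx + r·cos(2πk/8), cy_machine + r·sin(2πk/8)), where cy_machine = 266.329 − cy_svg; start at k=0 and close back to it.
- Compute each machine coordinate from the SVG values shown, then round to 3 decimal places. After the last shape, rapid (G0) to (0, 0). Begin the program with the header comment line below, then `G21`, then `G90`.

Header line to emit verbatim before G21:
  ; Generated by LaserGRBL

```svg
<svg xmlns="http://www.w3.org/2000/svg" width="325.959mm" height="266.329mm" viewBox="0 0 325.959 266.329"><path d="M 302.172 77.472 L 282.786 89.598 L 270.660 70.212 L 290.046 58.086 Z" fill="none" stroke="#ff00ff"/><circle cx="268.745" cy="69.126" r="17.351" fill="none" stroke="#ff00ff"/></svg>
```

Since the viewBox matches the mm dimensions, user units are millimetres directly. The only transform is the Y-flip y_m = 266.329 − y_svg.

Shape 1 is a regular polygon drawn with `<path>`. Its stroke #ff00ff means engrave at S300, F4558. After flipping Y the toolpath is (302.172,188.857) → (282.786,176.731) → (270.660,196.117) → (290.046,208.243) → (302.172,188.857), returning to the start.

Shape 2 is a circle drawn with `<circle>`. Its stroke #ff00ff means engrave at S300, F4558. After flipping Y the toolpath is (286.096,197.203) → (281.014,209.472) → (268.745,214.554) → (256.476,209.472) → (251.394,197.203) → (256.476,184.934) → (268.745,179.852) → (281.014,184.934) → (286.096,197.203), returning to the start.

; Generated by LaserGRBL
G21
G90
G0 X302.172 Y188.857
M4 S300
G1 X282.786 Y176.731 F4558
G1 X270.660 Y196.117
G1 X290.046 Y208.243
G1 X302.172 Y188.857
M5
G0 X286.096 Y197.203
M4 S300
G1 X281.014 Y209.472 F4558
G1 X268.745 Y214.554
G1 X256.476 Y209.472
G1 X251.394 Y197.203
G1 X256.476 Y184.934
G1 X268.745 Y179.852
G1 X281.014 Y184.934
G1 X286.096 Y197.203
M5
G0 X0.000 Y0.000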